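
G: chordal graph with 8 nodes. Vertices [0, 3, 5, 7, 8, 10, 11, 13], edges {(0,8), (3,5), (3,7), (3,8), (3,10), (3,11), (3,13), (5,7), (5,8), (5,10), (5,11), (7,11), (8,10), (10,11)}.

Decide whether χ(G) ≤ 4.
Yes, G is 4-colorable

A valid 4-coloring: color 1: [0, 3]; color 2: [5, 13]; color 3: [8, 11]; color 4: [7, 10].
(χ(G) = 4 ≤ 4.)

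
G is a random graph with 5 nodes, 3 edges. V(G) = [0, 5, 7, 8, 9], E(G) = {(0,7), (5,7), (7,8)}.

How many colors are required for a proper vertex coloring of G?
Clique number ω(G) = 2 (lower bound: χ ≥ ω).
The graph is bipartite (no odd cycle), so 2 colors suffice: χ(G) = 2.
A valid 2-coloring: color 1: [7, 9]; color 2: [0, 5, 8].

χ(G) = 2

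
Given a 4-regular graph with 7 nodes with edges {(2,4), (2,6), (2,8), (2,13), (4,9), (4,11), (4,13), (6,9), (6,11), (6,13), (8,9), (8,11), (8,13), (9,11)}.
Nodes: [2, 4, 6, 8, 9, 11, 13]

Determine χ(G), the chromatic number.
Clique number ω(G) = 3 (lower bound: χ ≥ ω).
The clique on [8, 9, 11] has size 3, forcing χ ≥ 3, and the coloring below uses 3 colors, so χ(G) = 3.
A valid 3-coloring: color 1: [4, 6, 8]; color 2: [2, 9]; color 3: [11, 13].

χ(G) = 3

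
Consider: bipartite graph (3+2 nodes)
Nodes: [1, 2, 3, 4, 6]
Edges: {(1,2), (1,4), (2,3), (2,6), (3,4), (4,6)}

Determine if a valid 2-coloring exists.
Yes, G is 2-colorable

A valid 2-coloring: color 1: [2, 4]; color 2: [1, 3, 6].
(χ(G) = 2 ≤ 2.)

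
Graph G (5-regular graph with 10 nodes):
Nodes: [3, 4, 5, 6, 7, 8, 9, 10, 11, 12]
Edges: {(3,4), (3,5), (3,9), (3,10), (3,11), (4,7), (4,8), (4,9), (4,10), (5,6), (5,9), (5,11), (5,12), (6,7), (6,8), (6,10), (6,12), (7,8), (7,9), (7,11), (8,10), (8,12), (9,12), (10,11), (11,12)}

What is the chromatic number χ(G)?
Clique number ω(G) = 3 (lower bound: χ ≥ ω).
Odd cycle [9, 5, 11, 10, 4] needs 3 colors (χ ≥ 3).
Vertex 3 is adjacent to every vertex of [4, 5, 9, 10, 11], which already need 3 colors among themselves, so 3 needs a new color (χ ≥ 4).
The coloring below uses 4 colors, so χ(G) = 4.
A valid 4-coloring: color 1: [3, 8]; color 2: [5, 7, 10]; color 3: [4, 12]; color 4: [6, 9, 11].

χ(G) = 4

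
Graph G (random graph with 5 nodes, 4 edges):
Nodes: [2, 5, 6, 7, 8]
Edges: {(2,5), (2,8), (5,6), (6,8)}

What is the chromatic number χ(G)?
χ(G) = 2

Clique number ω(G) = 2 (lower bound: χ ≥ ω).
The graph is bipartite (no odd cycle), so 2 colors suffice: χ(G) = 2.
A valid 2-coloring: color 1: [2, 6, 7]; color 2: [5, 8].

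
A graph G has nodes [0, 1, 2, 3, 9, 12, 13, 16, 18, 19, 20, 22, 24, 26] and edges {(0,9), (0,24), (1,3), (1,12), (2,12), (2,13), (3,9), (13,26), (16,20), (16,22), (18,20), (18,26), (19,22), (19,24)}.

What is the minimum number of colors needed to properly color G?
Clique number ω(G) = 2 (lower bound: χ ≥ ω).
The graph is bipartite (no odd cycle), so 2 colors suffice: χ(G) = 2.
A valid 2-coloring: color 1: [0, 3, 12, 13, 16, 18, 19]; color 2: [1, 2, 9, 20, 22, 24, 26].

χ(G) = 2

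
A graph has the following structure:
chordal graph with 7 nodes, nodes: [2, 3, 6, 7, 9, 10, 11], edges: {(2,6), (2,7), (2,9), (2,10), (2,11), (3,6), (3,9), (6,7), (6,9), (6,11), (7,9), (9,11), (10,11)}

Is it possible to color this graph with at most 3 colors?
The clique on vertices [2, 6, 9, 11] has size 4 > 3, so it alone needs 4 colors.

No, G is not 3-colorable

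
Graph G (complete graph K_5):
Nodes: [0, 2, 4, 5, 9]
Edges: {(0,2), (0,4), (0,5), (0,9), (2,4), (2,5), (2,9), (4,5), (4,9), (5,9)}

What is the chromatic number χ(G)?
Clique number ω(G) = 5 (lower bound: χ ≥ ω).
The clique on [0, 2, 4, 5, 9] has size 5, forcing χ ≥ 5, and the coloring below uses 5 colors, so χ(G) = 5.
A valid 5-coloring: color 1: [2]; color 2: [4]; color 3: [5]; color 4: [0]; color 5: [9].

χ(G) = 5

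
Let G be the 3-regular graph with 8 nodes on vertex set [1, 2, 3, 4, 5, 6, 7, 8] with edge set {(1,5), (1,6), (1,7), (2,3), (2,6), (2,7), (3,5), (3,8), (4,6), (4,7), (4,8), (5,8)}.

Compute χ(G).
Clique number ω(G) = 3 (lower bound: χ ≥ ω).
The clique on [3, 5, 8] has size 3, forcing χ ≥ 3, and the coloring below uses 3 colors, so χ(G) = 3.
A valid 3-coloring: color 1: [1, 3, 4]; color 2: [6, 7, 8]; color 3: [2, 5].

χ(G) = 3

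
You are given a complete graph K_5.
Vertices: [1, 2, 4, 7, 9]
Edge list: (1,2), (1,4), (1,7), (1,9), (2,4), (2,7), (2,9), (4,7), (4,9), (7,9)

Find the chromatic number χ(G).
χ(G) = 5

Clique number ω(G) = 5 (lower bound: χ ≥ ω).
The clique on [1, 2, 4, 7, 9] has size 5, forcing χ ≥ 5, and the coloring below uses 5 colors, so χ(G) = 5.
A valid 5-coloring: color 1: [4]; color 2: [9]; color 3: [2]; color 4: [7]; color 5: [1].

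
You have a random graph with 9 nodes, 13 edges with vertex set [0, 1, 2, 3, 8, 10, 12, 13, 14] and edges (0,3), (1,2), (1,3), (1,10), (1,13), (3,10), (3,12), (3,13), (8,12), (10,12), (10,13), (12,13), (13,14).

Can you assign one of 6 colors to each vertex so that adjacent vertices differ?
Yes, G is 6-colorable

A valid 6-coloring: color 1: [0, 2, 8, 13]; color 2: [3, 14]; color 3: [10]; color 4: [1, 12].
(χ(G) = 4 ≤ 6.)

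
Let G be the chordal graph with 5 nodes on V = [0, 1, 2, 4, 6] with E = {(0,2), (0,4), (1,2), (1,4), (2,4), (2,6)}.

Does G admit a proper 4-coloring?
Yes, G is 4-colorable

A valid 4-coloring: color 1: [2]; color 2: [4, 6]; color 3: [0, 1].
(χ(G) = 3 ≤ 4.)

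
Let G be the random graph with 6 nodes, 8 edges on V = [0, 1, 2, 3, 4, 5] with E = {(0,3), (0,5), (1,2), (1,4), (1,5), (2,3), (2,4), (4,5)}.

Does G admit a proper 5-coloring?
Yes, G is 5-colorable

A valid 5-coloring: color 1: [3, 4]; color 2: [2, 5]; color 3: [0, 1].
(χ(G) = 3 ≤ 5.)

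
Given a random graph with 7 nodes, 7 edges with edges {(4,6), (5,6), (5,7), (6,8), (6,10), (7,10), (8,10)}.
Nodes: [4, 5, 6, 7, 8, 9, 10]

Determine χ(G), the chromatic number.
Clique number ω(G) = 3 (lower bound: χ ≥ ω).
The clique on [6, 8, 10] has size 3, forcing χ ≥ 3, and the coloring below uses 3 colors, so χ(G) = 3.
A valid 3-coloring: color 1: [6, 7, 9]; color 2: [4, 5, 10]; color 3: [8].

χ(G) = 3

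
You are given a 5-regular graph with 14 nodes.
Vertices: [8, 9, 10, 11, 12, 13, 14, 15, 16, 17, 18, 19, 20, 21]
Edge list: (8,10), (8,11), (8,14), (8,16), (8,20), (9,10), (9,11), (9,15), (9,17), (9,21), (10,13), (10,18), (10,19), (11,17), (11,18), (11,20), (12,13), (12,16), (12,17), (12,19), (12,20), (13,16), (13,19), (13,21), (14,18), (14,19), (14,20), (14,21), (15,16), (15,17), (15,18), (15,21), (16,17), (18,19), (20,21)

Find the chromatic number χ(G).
χ(G) = 4

Clique number ω(G) = 3 (lower bound: χ ≥ ω).
Suppose a proper 3-coloring c exists. The clique [8, 11, 20] takes 3 distinct colors; by symmetry let c(8) = 1, c(11) = 2, c(20) = 3.
- Vertex 14: neighbors [8, 20] already have colors [1, 3] ⇒ c(14) = 2.
- Vertex 21: neighbors [14, 20] already have colors [2, 3] ⇒ c(21) = 1.
- Vertex 9: neighbors [21, 11] already have colors [1, 2] ⇒ c(9) = 3.
- Vertex 10: neighbors [8, 9] already have colors [1, 3] ⇒ c(10) = 2.
- Vertex 13: neighbors [21, 10] already have colors [1, 2] ⇒ c(13) = 3.
- Vertex 15: neighbors [21, 9] already have colors [1, 3] ⇒ c(15) = 2.
- Vertex 16: neighbors [8, 15, 13] already have colors [1, 2, 3] — all 3 colors blocked. Contradiction.
The forced assignments end in a contradiction, so G has no proper 3-coloring (χ ≥ 4).
The coloring below uses 4 colors, so χ(G) = 4.
A valid 4-coloring: color 1: [8, 17, 19, 21]; color 2: [9, 16, 18, 20]; color 3: [10, 11, 12, 14, 15]; color 4: [13].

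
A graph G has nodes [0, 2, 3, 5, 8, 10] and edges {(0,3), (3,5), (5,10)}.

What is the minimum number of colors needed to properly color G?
Clique number ω(G) = 2 (lower bound: χ ≥ ω).
The graph is bipartite (no odd cycle), so 2 colors suffice: χ(G) = 2.
A valid 2-coloring: color 1: [2, 3, 8, 10]; color 2: [0, 5].

χ(G) = 2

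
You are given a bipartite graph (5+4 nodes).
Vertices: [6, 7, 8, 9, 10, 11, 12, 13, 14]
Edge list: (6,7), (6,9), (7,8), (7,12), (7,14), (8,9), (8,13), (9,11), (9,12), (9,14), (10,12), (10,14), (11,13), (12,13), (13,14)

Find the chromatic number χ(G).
Clique number ω(G) = 2 (lower bound: χ ≥ ω).
The graph is bipartite (no odd cycle), so 2 colors suffice: χ(G) = 2.
A valid 2-coloring: color 1: [7, 9, 10, 13]; color 2: [6, 8, 11, 12, 14].

χ(G) = 2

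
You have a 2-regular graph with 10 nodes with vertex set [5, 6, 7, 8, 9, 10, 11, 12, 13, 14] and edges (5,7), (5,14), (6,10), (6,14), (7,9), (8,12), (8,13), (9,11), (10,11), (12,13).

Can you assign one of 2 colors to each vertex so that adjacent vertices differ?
The clique on vertices [8, 12, 13] has size 3 > 2, so it alone needs 3 colors.

No, G is not 2-colorable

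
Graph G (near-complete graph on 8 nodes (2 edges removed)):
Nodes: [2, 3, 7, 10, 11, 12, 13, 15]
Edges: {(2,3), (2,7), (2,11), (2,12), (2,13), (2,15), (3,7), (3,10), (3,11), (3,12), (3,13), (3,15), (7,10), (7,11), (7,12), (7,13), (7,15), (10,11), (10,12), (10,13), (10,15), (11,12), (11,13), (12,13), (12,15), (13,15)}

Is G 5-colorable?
The clique on vertices [2, 3, 7, 11, 12, 13] has size 6 > 5, so it alone needs 6 colors.

No, G is not 5-colorable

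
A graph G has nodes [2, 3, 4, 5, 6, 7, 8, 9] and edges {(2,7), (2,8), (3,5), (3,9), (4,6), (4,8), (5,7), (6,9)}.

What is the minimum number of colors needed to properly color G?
Clique number ω(G) = 2 (lower bound: χ ≥ ω).
The graph is bipartite (no odd cycle), so 2 colors suffice: χ(G) = 2.
A valid 2-coloring: color 1: [3, 6, 7, 8]; color 2: [2, 4, 5, 9].

χ(G) = 2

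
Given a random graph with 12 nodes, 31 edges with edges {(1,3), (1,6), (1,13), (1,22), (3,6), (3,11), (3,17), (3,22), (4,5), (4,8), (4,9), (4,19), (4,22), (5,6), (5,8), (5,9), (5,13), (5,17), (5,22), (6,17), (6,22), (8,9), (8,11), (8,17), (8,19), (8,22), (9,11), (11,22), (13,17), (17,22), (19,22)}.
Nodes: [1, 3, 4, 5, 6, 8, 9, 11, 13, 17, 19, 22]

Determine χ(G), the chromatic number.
χ(G) = 4

Clique number ω(G) = 4 (lower bound: χ ≥ ω).
The clique on [4, 5, 8, 9] has size 4, forcing χ ≥ 4, and the coloring below uses 4 colors, so χ(G) = 4.
A valid 4-coloring: color 1: [9, 13, 22]; color 2: [3, 5, 19]; color 3: [6, 8]; color 4: [1, 4, 11, 17].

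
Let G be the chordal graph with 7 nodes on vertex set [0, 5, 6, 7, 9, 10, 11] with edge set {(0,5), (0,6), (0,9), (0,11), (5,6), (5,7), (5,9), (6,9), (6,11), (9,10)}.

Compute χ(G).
Clique number ω(G) = 4 (lower bound: χ ≥ ω).
The clique on [0, 5, 6, 9] has size 4, forcing χ ≥ 4, and the coloring below uses 4 colors, so χ(G) = 4.
A valid 4-coloring: color 1: [0, 7, 10]; color 2: [6]; color 3: [5, 11]; color 4: [9].

χ(G) = 4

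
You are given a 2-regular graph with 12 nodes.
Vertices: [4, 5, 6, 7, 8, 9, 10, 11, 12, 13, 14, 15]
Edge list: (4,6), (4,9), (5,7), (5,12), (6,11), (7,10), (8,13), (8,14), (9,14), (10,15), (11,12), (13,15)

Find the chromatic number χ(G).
Clique number ω(G) = 2 (lower bound: χ ≥ ω).
The graph is bipartite (no odd cycle), so 2 colors suffice: χ(G) = 2.
A valid 2-coloring: color 1: [4, 5, 10, 11, 13, 14]; color 2: [6, 7, 8, 9, 12, 15].

χ(G) = 2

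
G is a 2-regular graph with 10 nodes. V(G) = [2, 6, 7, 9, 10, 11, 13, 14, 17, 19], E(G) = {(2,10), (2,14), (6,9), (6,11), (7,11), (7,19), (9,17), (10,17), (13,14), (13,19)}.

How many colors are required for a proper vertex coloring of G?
χ(G) = 2

Clique number ω(G) = 2 (lower bound: χ ≥ ω).
The graph is bipartite (no odd cycle), so 2 colors suffice: χ(G) = 2.
A valid 2-coloring: color 1: [2, 6, 7, 13, 17]; color 2: [9, 10, 11, 14, 19].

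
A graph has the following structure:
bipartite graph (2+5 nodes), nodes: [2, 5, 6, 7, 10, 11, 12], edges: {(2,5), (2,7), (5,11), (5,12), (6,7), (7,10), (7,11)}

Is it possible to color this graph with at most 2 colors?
A valid 2-coloring: color 1: [5, 7]; color 2: [2, 6, 10, 11, 12].
(χ(G) = 2 ≤ 2.)

Yes, G is 2-colorable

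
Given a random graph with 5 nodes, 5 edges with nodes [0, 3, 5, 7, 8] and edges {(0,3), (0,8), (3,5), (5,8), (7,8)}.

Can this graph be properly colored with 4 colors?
A valid 4-coloring: color 1: [3, 8]; color 2: [0, 5, 7].
(χ(G) = 2 ≤ 4.)

Yes, G is 4-colorable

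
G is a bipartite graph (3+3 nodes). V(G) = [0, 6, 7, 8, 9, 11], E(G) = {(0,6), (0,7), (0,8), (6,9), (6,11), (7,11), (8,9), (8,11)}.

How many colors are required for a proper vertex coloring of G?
Clique number ω(G) = 2 (lower bound: χ ≥ ω).
The graph is bipartite (no odd cycle), so 2 colors suffice: χ(G) = 2.
A valid 2-coloring: color 1: [6, 7, 8]; color 2: [0, 9, 11].

χ(G) = 2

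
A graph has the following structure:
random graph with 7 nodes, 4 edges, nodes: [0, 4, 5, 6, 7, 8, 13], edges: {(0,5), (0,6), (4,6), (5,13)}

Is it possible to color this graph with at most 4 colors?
A valid 4-coloring: color 1: [5, 6, 7, 8]; color 2: [0, 4, 13].
(χ(G) = 2 ≤ 4.)

Yes, G is 4-colorable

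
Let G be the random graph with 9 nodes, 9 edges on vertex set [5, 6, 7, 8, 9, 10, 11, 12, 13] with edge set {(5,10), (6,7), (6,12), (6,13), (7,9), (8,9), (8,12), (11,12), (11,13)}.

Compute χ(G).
Clique number ω(G) = 2 (lower bound: χ ≥ ω).
Odd cycle [7, 6, 12, 8, 9] needs 3 colors (χ ≥ 3).
The coloring below uses 3 colors, so χ(G) = 3.
A valid 3-coloring: color 1: [5, 6, 8, 11]; color 2: [9, 10, 12, 13]; color 3: [7].

χ(G) = 3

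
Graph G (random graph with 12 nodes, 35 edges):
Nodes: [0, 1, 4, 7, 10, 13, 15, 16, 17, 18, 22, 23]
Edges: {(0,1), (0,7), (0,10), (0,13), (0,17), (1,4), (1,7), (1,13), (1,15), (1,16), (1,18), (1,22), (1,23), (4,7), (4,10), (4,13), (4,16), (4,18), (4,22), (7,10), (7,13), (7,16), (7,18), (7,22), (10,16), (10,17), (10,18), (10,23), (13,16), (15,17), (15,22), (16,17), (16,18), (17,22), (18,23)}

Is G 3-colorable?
No, G is not 3-colorable

The clique on vertices [1, 4, 7, 16, 18] has size 5 > 3, so it alone needs 5 colors.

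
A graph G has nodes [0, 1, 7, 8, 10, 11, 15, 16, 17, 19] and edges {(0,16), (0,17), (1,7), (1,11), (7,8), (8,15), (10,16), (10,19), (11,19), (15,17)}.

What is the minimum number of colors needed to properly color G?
Clique number ω(G) = 2 (lower bound: χ ≥ ω).
The graph is bipartite (no odd cycle), so 2 colors suffice: χ(G) = 2.
A valid 2-coloring: color 1: [0, 7, 10, 11, 15]; color 2: [1, 8, 16, 17, 19].

χ(G) = 2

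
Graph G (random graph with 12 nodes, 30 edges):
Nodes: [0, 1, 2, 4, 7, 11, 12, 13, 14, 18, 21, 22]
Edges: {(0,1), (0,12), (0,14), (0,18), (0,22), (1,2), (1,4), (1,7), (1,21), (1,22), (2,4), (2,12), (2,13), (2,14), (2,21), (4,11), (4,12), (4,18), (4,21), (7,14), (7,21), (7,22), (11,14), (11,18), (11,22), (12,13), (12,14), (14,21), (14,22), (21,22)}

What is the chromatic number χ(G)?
Clique number ω(G) = 4 (lower bound: χ ≥ ω).
The clique on [1, 2, 4, 21] has size 4, forcing χ ≥ 4, and the coloring below uses 4 colors, so χ(G) = 4.
A valid 4-coloring: color 1: [1, 13, 14, 18]; color 2: [4, 22]; color 3: [11, 12, 21]; color 4: [0, 2, 7].

χ(G) = 4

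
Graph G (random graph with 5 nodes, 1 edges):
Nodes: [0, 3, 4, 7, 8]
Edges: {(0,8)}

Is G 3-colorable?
A valid 3-coloring: color 1: [0, 3, 4, 7]; color 2: [8].
(χ(G) = 2 ≤ 3.)

Yes, G is 3-colorable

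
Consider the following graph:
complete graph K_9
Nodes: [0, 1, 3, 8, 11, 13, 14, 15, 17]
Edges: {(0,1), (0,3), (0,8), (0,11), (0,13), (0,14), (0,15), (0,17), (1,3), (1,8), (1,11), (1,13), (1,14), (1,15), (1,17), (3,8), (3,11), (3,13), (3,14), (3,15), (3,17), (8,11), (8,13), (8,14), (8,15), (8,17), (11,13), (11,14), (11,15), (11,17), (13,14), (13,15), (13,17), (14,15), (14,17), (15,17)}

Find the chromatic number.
χ(G) = 9

Clique number ω(G) = 9 (lower bound: χ ≥ ω).
The clique on [0, 1, 3, 8, 11, 13, 14, 15, 17] has size 9, forcing χ ≥ 9, and the coloring below uses 9 colors, so χ(G) = 9.
A valid 9-coloring: color 1: [13]; color 2: [14]; color 3: [3]; color 4: [15]; color 5: [17]; color 6: [1]; color 7: [0]; color 8: [11]; color 9: [8].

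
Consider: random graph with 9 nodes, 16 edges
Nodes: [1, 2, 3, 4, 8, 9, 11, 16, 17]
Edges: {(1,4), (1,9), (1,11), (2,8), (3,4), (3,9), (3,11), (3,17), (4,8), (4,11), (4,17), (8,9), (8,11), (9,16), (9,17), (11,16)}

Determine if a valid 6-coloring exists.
A valid 6-coloring: color 1: [2, 4, 9]; color 2: [1, 3, 8, 16]; color 3: [11, 17].
(χ(G) = 3 ≤ 6.)

Yes, G is 6-colorable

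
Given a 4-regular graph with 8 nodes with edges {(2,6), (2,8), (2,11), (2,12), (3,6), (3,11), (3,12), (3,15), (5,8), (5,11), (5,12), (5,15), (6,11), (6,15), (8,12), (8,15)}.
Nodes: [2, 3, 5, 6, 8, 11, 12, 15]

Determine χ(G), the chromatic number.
Clique number ω(G) = 3 (lower bound: χ ≥ ω).
The clique on [2, 8, 12] has size 3, forcing χ ≥ 3, and the coloring below uses 3 colors, so χ(G) = 3.
A valid 3-coloring: color 1: [6, 8]; color 2: [11, 12, 15]; color 3: [2, 3, 5].

χ(G) = 3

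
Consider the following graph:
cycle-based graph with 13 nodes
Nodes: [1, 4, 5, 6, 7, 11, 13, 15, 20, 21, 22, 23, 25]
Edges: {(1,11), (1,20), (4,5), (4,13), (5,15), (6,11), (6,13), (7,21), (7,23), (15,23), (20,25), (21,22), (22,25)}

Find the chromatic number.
χ(G) = 3

Clique number ω(G) = 2 (lower bound: χ ≥ ω).
Odd cycle [20, 1, 11, 6, 13, 4, 5, 15, 23, 7, 21, 22, 25] needs 3 colors (χ ≥ 3).
The coloring below uses 3 colors, so χ(G) = 3.
A valid 3-coloring: color 1: [5, 11, 13, 20, 22, 23]; color 2: [1, 4, 6, 7, 15, 25]; color 3: [21].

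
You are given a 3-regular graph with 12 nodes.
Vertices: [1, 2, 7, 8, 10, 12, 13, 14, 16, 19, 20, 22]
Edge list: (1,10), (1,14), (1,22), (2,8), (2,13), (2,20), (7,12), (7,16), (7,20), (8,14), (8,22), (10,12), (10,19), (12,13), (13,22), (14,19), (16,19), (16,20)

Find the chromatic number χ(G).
χ(G) = 3

Clique number ω(G) = 3 (lower bound: χ ≥ ω).
The clique on [7, 16, 20] has size 3, forcing χ ≥ 3, and the coloring below uses 3 colors, so χ(G) = 3.
A valid 3-coloring: color 1: [1, 7, 8, 13, 19]; color 2: [2, 10, 14, 16, 22]; color 3: [12, 20].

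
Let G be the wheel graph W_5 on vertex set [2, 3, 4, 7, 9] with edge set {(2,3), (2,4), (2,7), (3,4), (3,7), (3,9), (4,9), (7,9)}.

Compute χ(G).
Clique number ω(G) = 3 (lower bound: χ ≥ ω).
The clique on [3, 4, 9] has size 3, forcing χ ≥ 3, and the coloring below uses 3 colors, so χ(G) = 3.
A valid 3-coloring: color 1: [3]; color 2: [4, 7]; color 3: [2, 9].

χ(G) = 3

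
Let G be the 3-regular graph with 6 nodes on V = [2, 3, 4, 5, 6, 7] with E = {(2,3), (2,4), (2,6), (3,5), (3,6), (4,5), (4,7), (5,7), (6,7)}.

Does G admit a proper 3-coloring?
Yes, G is 3-colorable

A valid 3-coloring: color 1: [2, 5]; color 2: [4, 6]; color 3: [3, 7].
(χ(G) = 3 ≤ 3.)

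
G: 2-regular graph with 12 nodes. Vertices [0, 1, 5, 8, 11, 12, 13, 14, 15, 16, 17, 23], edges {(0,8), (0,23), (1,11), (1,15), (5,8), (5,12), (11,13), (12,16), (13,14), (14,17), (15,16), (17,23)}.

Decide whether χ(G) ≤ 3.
Yes, G is 3-colorable

A valid 3-coloring: color 1: [8, 11, 12, 14, 15, 23]; color 2: [0, 1, 5, 13, 16, 17].
(χ(G) = 2 ≤ 3.)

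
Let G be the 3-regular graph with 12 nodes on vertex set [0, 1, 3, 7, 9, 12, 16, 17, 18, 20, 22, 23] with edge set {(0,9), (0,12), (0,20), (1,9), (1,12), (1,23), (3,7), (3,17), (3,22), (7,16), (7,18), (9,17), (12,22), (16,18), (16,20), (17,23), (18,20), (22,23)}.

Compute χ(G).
χ(G) = 3

Clique number ω(G) = 3 (lower bound: χ ≥ ω).
The clique on [7, 16, 18] has size 3, forcing χ ≥ 3, and the coloring below uses 3 colors, so χ(G) = 3.
A valid 3-coloring: color 1: [7, 12, 17, 20]; color 2: [0, 1, 16, 22]; color 3: [3, 9, 18, 23].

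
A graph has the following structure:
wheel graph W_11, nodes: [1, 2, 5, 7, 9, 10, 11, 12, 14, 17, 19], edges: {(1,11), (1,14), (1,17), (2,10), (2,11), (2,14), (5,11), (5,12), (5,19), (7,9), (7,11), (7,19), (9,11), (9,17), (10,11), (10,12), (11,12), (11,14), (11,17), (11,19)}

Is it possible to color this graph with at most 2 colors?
The clique on vertices [1, 11, 17] has size 3 > 2, so it alone needs 3 colors.

No, G is not 2-colorable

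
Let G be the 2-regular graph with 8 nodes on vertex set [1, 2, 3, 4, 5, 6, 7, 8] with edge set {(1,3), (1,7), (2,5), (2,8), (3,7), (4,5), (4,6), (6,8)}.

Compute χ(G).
χ(G) = 3

Clique number ω(G) = 3 (lower bound: χ ≥ ω).
The clique on [1, 3, 7] has size 3, forcing χ ≥ 3, and the coloring below uses 3 colors, so χ(G) = 3.
A valid 3-coloring: color 1: [1, 5, 8]; color 2: [2, 3, 4]; color 3: [6, 7].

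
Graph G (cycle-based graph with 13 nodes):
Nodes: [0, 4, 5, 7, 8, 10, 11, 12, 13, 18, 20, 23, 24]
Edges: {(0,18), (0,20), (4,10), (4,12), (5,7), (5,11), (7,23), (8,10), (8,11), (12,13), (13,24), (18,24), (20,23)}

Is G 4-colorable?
A valid 4-coloring: color 1: [0, 5, 8, 12, 23, 24]; color 2: [7, 10, 11, 13, 18, 20]; color 3: [4].
(χ(G) = 3 ≤ 4.)

Yes, G is 4-colorable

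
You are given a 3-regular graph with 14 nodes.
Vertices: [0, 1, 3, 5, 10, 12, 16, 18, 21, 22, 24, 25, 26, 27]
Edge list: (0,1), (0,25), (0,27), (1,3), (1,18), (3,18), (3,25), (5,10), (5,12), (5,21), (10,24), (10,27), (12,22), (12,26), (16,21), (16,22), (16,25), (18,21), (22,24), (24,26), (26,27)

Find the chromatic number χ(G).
Clique number ω(G) = 3 (lower bound: χ ≥ ω).
The clique on [1, 3, 18] has size 3, forcing χ ≥ 3, and the coloring below uses 3 colors, so χ(G) = 3.
A valid 3-coloring: color 1: [1, 12, 21, 24, 25, 27]; color 2: [0, 3, 5, 16, 26]; color 3: [10, 18, 22].

χ(G) = 3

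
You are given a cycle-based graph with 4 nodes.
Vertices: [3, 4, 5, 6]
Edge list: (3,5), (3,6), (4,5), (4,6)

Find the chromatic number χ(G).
Clique number ω(G) = 2 (lower bound: χ ≥ ω).
The graph is bipartite (no odd cycle), so 2 colors suffice: χ(G) = 2.
A valid 2-coloring: color 1: [5, 6]; color 2: [3, 4].

χ(G) = 2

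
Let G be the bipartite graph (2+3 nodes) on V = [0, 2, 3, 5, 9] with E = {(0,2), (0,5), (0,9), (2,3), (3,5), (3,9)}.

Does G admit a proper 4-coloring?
Yes, G is 4-colorable

A valid 4-coloring: color 1: [0, 3]; color 2: [2, 5, 9].
(χ(G) = 2 ≤ 4.)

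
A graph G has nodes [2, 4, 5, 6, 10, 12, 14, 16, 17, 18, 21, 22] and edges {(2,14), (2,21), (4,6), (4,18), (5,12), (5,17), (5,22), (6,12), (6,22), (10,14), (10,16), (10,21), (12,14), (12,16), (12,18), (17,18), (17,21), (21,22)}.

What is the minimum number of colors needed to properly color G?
Clique number ω(G) = 2 (lower bound: χ ≥ ω).
The graph is bipartite (no odd cycle), so 2 colors suffice: χ(G) = 2.
A valid 2-coloring: color 1: [2, 4, 10, 12, 17, 22]; color 2: [5, 6, 14, 16, 18, 21].

χ(G) = 2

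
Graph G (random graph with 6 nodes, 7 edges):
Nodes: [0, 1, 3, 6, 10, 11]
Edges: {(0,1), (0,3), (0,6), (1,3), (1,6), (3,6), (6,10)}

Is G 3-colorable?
No, G is not 3-colorable

The clique on vertices [0, 1, 3, 6] has size 4 > 3, so it alone needs 4 colors.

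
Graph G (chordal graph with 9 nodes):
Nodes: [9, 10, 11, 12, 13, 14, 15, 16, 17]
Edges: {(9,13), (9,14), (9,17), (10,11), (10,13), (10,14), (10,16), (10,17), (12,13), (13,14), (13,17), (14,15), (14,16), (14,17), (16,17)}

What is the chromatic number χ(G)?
Clique number ω(G) = 4 (lower bound: χ ≥ ω).
The clique on [9, 13, 14, 17] has size 4, forcing χ ≥ 4, and the coloring below uses 4 colors, so χ(G) = 4.
A valid 4-coloring: color 1: [11, 12, 14]; color 2: [9, 10, 15]; color 3: [17]; color 4: [13, 16].

χ(G) = 4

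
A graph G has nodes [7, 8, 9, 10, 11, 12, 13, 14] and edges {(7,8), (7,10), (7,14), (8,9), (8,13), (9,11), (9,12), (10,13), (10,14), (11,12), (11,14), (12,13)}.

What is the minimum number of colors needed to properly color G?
Clique number ω(G) = 3 (lower bound: χ ≥ ω).
The clique on [7, 10, 14] has size 3, forcing χ ≥ 3, and the coloring below uses 3 colors, so χ(G) = 3.
A valid 3-coloring: color 1: [7, 11, 13]; color 2: [8, 12, 14]; color 3: [9, 10].

χ(G) = 3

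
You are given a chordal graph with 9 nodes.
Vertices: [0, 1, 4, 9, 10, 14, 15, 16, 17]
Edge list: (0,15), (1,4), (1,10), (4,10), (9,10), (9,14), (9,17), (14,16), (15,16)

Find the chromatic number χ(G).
χ(G) = 3

Clique number ω(G) = 3 (lower bound: χ ≥ ω).
The clique on [1, 4, 10] has size 3, forcing χ ≥ 3, and the coloring below uses 3 colors, so χ(G) = 3.
A valid 3-coloring: color 1: [0, 1, 9, 16]; color 2: [10, 14, 15, 17]; color 3: [4].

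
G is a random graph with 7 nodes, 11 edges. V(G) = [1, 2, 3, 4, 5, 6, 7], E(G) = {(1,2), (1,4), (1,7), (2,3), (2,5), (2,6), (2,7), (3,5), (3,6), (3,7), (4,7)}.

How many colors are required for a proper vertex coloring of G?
χ(G) = 3

Clique number ω(G) = 3 (lower bound: χ ≥ ω).
The clique on [1, 2, 7] has size 3, forcing χ ≥ 3, and the coloring below uses 3 colors, so χ(G) = 3.
A valid 3-coloring: color 1: [2, 4]; color 2: [5, 6, 7]; color 3: [1, 3].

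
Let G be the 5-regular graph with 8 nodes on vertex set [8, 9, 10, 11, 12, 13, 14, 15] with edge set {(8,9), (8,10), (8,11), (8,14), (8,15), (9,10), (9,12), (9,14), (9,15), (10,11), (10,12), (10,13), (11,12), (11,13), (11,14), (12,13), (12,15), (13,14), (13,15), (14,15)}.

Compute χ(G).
Clique number ω(G) = 4 (lower bound: χ ≥ ω).
The clique on [8, 9, 14, 15] has size 4, forcing χ ≥ 4, and the coloring below uses 4 colors, so χ(G) = 4.
A valid 4-coloring: color 1: [10, 14]; color 2: [9, 13]; color 3: [11, 15]; color 4: [8, 12].

χ(G) = 4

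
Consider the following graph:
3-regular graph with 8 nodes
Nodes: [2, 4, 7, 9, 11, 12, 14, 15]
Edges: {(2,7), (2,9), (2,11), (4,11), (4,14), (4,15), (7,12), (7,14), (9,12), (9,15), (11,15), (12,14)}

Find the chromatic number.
Clique number ω(G) = 3 (lower bound: χ ≥ ω).
The clique on [4, 11, 15] has size 3, forcing χ ≥ 3, and the coloring below uses 3 colors, so χ(G) = 3.
A valid 3-coloring: color 1: [2, 12, 15]; color 2: [4, 7, 9]; color 3: [11, 14].

χ(G) = 3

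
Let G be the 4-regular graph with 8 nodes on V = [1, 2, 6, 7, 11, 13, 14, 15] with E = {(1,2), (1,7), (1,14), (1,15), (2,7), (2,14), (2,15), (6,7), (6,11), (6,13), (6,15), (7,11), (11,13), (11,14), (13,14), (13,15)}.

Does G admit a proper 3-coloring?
No, G is not 3-colorable

Suppose a proper 3-coloring c exists. The clique [1, 2, 7] takes 3 distinct colors; by symmetry let c(1) = 1, c(2) = 2, c(7) = 3.
- Vertex 14: neighbors [1, 2] already have colors [1, 2] ⇒ c(14) = 3.
- Vertex 15: neighbors [1, 2] already have colors [1, 2] ⇒ c(15) = 3.
- Vertex 6: neighbors [7] already have colors [3]; try each remaining color.
- Case c(6) = 1:
  - Vertex 11: neighbors [6, 7] already have colors [1, 3] ⇒ c(11) = 2.
  - Vertex 13: neighbors [6, 11, 14] already have colors [1, 2, 3] — all 3 colors blocked. Contradiction.
- Case c(6) = 2:
  - Vertex 11: neighbors [6, 7] already have colors [2, 3] ⇒ c(11) = 1.
  - Vertex 13: neighbors [11, 6, 14] already have colors [1, 2, 3] — all 3 colors blocked. Contradiction.
Every case ends in a contradiction, so G has no proper 3-coloring (χ ≥ 4).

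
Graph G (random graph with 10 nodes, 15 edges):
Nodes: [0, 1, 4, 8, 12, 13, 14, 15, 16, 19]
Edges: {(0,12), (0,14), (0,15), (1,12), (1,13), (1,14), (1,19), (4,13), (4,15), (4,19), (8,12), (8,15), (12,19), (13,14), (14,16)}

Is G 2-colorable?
The clique on vertices [1, 12, 19] has size 3 > 2, so it alone needs 3 colors.

No, G is not 2-colorable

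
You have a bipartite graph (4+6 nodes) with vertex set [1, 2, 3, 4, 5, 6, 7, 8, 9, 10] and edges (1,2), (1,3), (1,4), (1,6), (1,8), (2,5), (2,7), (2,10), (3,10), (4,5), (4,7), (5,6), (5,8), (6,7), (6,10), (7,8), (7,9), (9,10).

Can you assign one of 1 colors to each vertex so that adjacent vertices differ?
No, G is not 1-colorable

Edge (1,2) forces its endpoints to differ, so 1 color is not enough.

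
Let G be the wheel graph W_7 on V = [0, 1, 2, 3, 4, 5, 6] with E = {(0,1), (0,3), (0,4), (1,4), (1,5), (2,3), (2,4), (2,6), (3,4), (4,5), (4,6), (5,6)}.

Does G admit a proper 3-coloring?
Yes, G is 3-colorable

A valid 3-coloring: color 1: [4]; color 2: [0, 2, 5]; color 3: [1, 3, 6].
(χ(G) = 3 ≤ 3.)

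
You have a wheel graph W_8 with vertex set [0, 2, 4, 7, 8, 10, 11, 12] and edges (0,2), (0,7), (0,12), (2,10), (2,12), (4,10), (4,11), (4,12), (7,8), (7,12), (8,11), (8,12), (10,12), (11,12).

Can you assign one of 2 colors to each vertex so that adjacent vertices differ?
No, G is not 2-colorable

The clique on vertices [0, 2, 12] has size 3 > 2, so it alone needs 3 colors.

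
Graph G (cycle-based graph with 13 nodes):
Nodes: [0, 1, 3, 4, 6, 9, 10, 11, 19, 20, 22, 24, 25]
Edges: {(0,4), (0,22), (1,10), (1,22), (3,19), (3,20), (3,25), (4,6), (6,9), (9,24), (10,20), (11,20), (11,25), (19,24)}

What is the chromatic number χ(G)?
χ(G) = 3

Clique number ω(G) = 2 (lower bound: χ ≥ ω).
Odd cycle [24, 9, 6, 4, 0, 22, 1, 10, 20, 3, 19] needs 3 colors (χ ≥ 3).
The coloring below uses 3 colors, so χ(G) = 3.
A valid 3-coloring: color 1: [0, 1, 3, 6, 11, 24]; color 2: [4, 9, 19, 20, 22, 25]; color 3: [10].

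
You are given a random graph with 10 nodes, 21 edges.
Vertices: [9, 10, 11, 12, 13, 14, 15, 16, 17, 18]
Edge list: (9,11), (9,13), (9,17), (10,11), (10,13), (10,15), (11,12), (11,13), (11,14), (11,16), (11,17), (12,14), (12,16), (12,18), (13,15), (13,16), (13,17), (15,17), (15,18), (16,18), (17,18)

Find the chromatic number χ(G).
Clique number ω(G) = 4 (lower bound: χ ≥ ω).
The clique on [9, 11, 13, 17] has size 4, forcing χ ≥ 4, and the coloring below uses 4 colors, so χ(G) = 4.
A valid 4-coloring: color 1: [11, 15]; color 2: [13, 14, 18]; color 3: [10, 12, 17]; color 4: [9, 16].

χ(G) = 4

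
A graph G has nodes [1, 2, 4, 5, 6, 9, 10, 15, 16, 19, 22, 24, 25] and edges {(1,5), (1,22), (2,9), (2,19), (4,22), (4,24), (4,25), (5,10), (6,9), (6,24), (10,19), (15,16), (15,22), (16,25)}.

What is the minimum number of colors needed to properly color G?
χ(G) = 3

Clique number ω(G) = 2 (lower bound: χ ≥ ω).
Odd cycle [25, 16, 15, 22, 4] needs 3 colors (χ ≥ 3).
The coloring below uses 3 colors, so χ(G) = 3.
A valid 3-coloring: color 1: [1, 2, 4, 6, 10, 16]; color 2: [5, 9, 19, 22, 24, 25]; color 3: [15].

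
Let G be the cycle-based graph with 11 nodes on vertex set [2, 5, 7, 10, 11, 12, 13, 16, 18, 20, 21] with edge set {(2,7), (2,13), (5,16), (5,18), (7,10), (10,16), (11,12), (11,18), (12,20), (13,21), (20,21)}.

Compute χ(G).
χ(G) = 3

Clique number ω(G) = 2 (lower bound: χ ≥ ω).
Odd cycle [11, 18, 5, 16, 10, 7, 2, 13, 21, 20, 12] needs 3 colors (χ ≥ 3).
The coloring below uses 3 colors, so χ(G) = 3.
A valid 3-coloring: color 1: [2, 5, 10, 11, 20]; color 2: [7, 12, 13, 16, 18]; color 3: [21].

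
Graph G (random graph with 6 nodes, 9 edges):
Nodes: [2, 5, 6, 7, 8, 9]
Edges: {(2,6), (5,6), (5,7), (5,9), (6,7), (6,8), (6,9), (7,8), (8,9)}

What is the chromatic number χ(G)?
Clique number ω(G) = 3 (lower bound: χ ≥ ω).
The clique on [6, 8, 9] has size 3, forcing χ ≥ 3, and the coloring below uses 3 colors, so χ(G) = 3.
A valid 3-coloring: color 1: [6]; color 2: [2, 7, 9]; color 3: [5, 8].

χ(G) = 3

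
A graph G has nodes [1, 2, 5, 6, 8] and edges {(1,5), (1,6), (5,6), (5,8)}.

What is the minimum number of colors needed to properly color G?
χ(G) = 3

Clique number ω(G) = 3 (lower bound: χ ≥ ω).
The clique on [1, 5, 6] has size 3, forcing χ ≥ 3, and the coloring below uses 3 colors, so χ(G) = 3.
A valid 3-coloring: color 1: [2, 5]; color 2: [1, 8]; color 3: [6].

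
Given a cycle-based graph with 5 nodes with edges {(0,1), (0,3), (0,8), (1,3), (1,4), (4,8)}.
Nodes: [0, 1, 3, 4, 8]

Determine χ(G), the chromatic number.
χ(G) = 3

Clique number ω(G) = 3 (lower bound: χ ≥ ω).
The clique on [0, 1, 3] has size 3, forcing χ ≥ 3, and the coloring below uses 3 colors, so χ(G) = 3.
A valid 3-coloring: color 1: [0, 4]; color 2: [1, 8]; color 3: [3].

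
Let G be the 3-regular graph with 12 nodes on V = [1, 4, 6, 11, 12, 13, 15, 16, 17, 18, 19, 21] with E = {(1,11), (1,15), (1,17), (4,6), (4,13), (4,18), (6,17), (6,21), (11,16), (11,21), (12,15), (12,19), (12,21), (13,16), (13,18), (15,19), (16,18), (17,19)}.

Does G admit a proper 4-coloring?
A valid 4-coloring: color 1: [6, 11, 18, 19]; color 2: [4, 15, 16, 17, 21]; color 3: [1, 12, 13].
(χ(G) = 3 ≤ 4.)

Yes, G is 4-colorable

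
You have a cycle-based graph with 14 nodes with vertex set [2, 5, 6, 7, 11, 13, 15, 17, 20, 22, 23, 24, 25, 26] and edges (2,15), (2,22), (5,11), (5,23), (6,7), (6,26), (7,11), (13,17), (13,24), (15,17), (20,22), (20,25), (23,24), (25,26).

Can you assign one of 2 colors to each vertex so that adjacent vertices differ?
Yes, G is 2-colorable

A valid 2-coloring: color 1: [2, 5, 7, 17, 20, 24, 26]; color 2: [6, 11, 13, 15, 22, 23, 25].
(χ(G) = 2 ≤ 2.)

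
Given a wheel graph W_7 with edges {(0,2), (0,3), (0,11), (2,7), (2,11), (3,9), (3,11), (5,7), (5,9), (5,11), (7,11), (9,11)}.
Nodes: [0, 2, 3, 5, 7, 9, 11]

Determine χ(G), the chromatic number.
χ(G) = 3

Clique number ω(G) = 3 (lower bound: χ ≥ ω).
The clique on [0, 2, 11] has size 3, forcing χ ≥ 3, and the coloring below uses 3 colors, so χ(G) = 3.
A valid 3-coloring: color 1: [11]; color 2: [0, 7, 9]; color 3: [2, 3, 5].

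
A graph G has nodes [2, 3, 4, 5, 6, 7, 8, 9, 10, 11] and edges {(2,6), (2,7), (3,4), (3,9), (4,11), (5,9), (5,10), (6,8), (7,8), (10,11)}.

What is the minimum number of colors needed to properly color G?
Clique number ω(G) = 2 (lower bound: χ ≥ ω).
The graph is bipartite (no odd cycle), so 2 colors suffice: χ(G) = 2.
A valid 2-coloring: color 1: [3, 5, 6, 7, 11]; color 2: [2, 4, 8, 9, 10].

χ(G) = 2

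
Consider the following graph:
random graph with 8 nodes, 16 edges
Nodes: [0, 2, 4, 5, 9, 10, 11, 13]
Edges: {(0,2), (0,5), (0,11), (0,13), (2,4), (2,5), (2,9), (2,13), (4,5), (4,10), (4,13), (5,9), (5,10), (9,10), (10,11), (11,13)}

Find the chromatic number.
Clique number ω(G) = 3 (lower bound: χ ≥ ω).
Suppose a proper 3-coloring c exists. The clique [0, 2, 5] takes 3 distinct colors; by symmetry let c(0) = 1, c(2) = 2, c(5) = 3.
- Vertex 4: neighbors [2, 5] already have colors [2, 3] ⇒ c(4) = 1.
- Vertex 10: neighbors [4, 5] already have colors [1, 3] ⇒ c(10) = 2.
- Vertex 11: neighbors [0, 10] already have colors [1, 2] ⇒ c(11) = 3.
- Vertex 13: neighbors [0, 2, 11] already have colors [1, 2, 3] — all 3 colors blocked. Contradiction.
The forced assignments end in a contradiction, so G has no proper 3-coloring (χ ≥ 4).
The coloring below uses 4 colors, so χ(G) = 4.
A valid 4-coloring: color 1: [2, 10]; color 2: [5, 13]; color 3: [0, 4, 9]; color 4: [11].

χ(G) = 4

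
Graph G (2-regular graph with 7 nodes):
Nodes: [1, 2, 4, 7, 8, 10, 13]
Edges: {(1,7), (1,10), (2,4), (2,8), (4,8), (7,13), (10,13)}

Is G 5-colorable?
Yes, G is 5-colorable

A valid 5-coloring: color 1: [4, 7, 10]; color 2: [1, 2, 13]; color 3: [8].
(χ(G) = 3 ≤ 5.)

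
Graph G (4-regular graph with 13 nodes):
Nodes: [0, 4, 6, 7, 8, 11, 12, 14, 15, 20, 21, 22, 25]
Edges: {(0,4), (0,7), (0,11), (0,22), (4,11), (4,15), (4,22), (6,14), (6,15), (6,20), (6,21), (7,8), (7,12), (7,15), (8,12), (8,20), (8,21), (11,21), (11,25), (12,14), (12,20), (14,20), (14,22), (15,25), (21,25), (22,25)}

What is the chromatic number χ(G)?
χ(G) = 4

Clique number ω(G) = 3 (lower bound: χ ≥ ω).
Suppose a proper 3-coloring c exists. The clique [0, 4, 11] takes 3 distinct colors; by symmetry let c(0) = 1, c(4) = 2, c(11) = 3.
- Vertex 22: neighbors [0, 4] already have colors [1, 2] ⇒ c(22) = 3.
- Vertex 7: neighbors [0] already have colors [1]; try each remaining color.
- Case c(7) = 2:
  - Vertex 8: neighbors [7] already have colors [2]; try each remaining color.
  - Case c(8) = 1:
    - Vertex 12: neighbors [8, 7] already have colors [1, 2] ⇒ c(12) = 3.
    - Vertex 20: neighbors [8, 12] already have colors [1, 3] ⇒ c(20) = 2.
    - Vertex 21: neighbors [8, 11] already have colors [1, 3] ⇒ c(21) = 2.
    - Vertex 14: neighbors [20, 12] already have colors [2, 3] ⇒ c(14) = 1.
    - Vertex 6: neighbors [14, 20] already have colors [1, 2] ⇒ c(6) = 3.
    - Vertex 15: neighbors [4, 6] already have colors [2, 3] ⇒ c(15) = 1.
    - Vertex 25: neighbors [15, 21, 11] already have colors [1, 2, 3] — all 3 colors blocked. Contradiction.
  - Case c(8) = 3:
    - Vertex 12: neighbors [7, 8] already have colors [2, 3] ⇒ c(12) = 1.
    - Vertex 14: neighbors [12, 22] already have colors [1, 3] ⇒ c(14) = 2.
    - Vertex 20: neighbors [12, 14, 8] already have colors [1, 2, 3] — all 3 colors blocked. Contradiction.
- Case c(7) = 3:
  - Vertex 15: neighbors [4, 7] already have colors [2, 3] ⇒ c(15) = 1.
  - Vertex 25: neighbors [15, 11] already have colors [1, 3] ⇒ c(25) = 2.
  - Vertex 21: neighbors [25, 11] already have colors [2, 3] ⇒ c(21) = 1.
  - Vertex 8: neighbors [21, 7] already have colors [1, 3] ⇒ c(8) = 2.
  - Vertex 12: neighbors [8, 7] already have colors [2, 3] ⇒ c(12) = 1.
  - Vertex 14: neighbors [12, 22] already have colors [1, 3] ⇒ c(14) = 2.
  - Vertex 6: neighbors [15, 14] already have colors [1, 2] ⇒ c(6) = 3.
  - Vertex 20: neighbors [12, 8, 6] already have colors [1, 2, 3] — all 3 colors blocked. Contradiction.
Every case ends in a contradiction, so G has no proper 3-coloring (χ ≥ 4).
The coloring below uses 4 colors, so χ(G) = 4.
A valid 4-coloring: color 1: [0, 6, 8, 25]; color 2: [11, 15, 20, 22]; color 3: [4, 7, 14, 21]; color 4: [12].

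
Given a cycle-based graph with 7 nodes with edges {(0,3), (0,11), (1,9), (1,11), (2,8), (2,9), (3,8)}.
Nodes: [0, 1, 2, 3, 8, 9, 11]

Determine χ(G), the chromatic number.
χ(G) = 3

Clique number ω(G) = 2 (lower bound: χ ≥ ω).
Odd cycle [2, 8, 3, 0, 11, 1, 9] needs 3 colors (χ ≥ 3).
The coloring below uses 3 colors, so χ(G) = 3.
A valid 3-coloring: color 1: [1, 2, 3]; color 2: [0, 8, 9]; color 3: [11].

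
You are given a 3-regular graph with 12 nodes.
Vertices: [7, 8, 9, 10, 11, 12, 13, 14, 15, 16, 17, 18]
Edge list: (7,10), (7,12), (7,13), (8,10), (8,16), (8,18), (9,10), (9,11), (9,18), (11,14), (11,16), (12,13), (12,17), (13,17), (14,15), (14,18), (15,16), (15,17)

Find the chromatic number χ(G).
χ(G) = 3

Clique number ω(G) = 3 (lower bound: χ ≥ ω).
The clique on [7, 12, 13] has size 3, forcing χ ≥ 3, and the coloring below uses 3 colors, so χ(G) = 3.
A valid 3-coloring: color 1: [7, 16, 17, 18]; color 2: [8, 9, 13, 14]; color 3: [10, 11, 12, 15].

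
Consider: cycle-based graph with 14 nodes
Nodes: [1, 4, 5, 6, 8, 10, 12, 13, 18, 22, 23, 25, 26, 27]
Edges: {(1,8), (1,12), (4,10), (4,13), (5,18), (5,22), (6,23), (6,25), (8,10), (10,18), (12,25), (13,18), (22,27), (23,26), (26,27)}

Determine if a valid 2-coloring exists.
Yes, G is 2-colorable

A valid 2-coloring: color 1: [1, 5, 10, 13, 23, 25, 27]; color 2: [4, 6, 8, 12, 18, 22, 26].
(χ(G) = 2 ≤ 2.)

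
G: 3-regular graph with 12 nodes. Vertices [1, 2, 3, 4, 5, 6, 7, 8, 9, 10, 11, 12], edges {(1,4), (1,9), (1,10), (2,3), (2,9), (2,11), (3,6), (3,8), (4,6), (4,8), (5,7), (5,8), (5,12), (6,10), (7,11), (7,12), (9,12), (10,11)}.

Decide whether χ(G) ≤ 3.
A valid 3-coloring: color 1: [1, 2, 6, 8, 12]; color 2: [3, 4, 5, 9, 11]; color 3: [7, 10].
(χ(G) = 3 ≤ 3.)

Yes, G is 3-colorable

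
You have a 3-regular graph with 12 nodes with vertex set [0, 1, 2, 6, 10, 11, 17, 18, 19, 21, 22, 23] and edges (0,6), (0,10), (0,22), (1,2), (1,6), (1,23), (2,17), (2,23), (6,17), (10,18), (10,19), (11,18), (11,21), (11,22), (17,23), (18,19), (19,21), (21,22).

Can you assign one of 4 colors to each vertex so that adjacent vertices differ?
Yes, G is 4-colorable

A valid 4-coloring: color 1: [6, 18, 22, 23]; color 2: [0, 1, 11, 17, 19]; color 3: [2, 10, 21].
(χ(G) = 3 ≤ 4.)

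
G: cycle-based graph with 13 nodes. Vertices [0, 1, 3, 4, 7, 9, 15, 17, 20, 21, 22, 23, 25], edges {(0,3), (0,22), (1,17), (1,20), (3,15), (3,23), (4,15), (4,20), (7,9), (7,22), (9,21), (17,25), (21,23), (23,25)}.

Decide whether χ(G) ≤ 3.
A valid 3-coloring: color 1: [0, 7, 15, 17, 20, 23]; color 2: [1, 3, 4, 9, 22, 25]; color 3: [21].
(χ(G) = 3 ≤ 3.)

Yes, G is 3-colorable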